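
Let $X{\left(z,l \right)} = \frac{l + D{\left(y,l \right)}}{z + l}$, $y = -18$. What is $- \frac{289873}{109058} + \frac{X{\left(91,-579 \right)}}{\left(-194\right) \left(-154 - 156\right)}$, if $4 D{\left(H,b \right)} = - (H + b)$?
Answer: $- \frac{548854109399}{206494779520} \approx -2.658$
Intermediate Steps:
$D{\left(H,b \right)} = - \frac{H}{4} - \frac{b}{4}$ ($D{\left(H,b \right)} = \frac{\left(-1\right) \left(H + b\right)}{4} = \frac{- H - b}{4} = - \frac{H}{4} - \frac{b}{4}$)
$X{\left(z,l \right)} = \frac{\frac{9}{2} + \frac{3 l}{4}}{l + z}$ ($X{\left(z,l \right)} = \frac{l - \left(- \frac{9}{2} + \frac{l}{4}\right)}{z + l} = \frac{l - \left(- \frac{9}{2} + \frac{l}{4}\right)}{l + z} = \frac{\frac{9}{2} + \frac{3 l}{4}}{l + z}$)
$- \frac{289873}{109058} + \frac{X{\left(91,-579 \right)}}{\left(-194\right) \left(-154 - 156\right)} = - \frac{289873}{109058} + \frac{\frac{3}{4} \frac{1}{-579 + 91} \left(6 - 579\right)}{\left(-194\right) \left(-154 - 156\right)} = \left(-289873\right) \frac{1}{109058} + \frac{\frac{3}{4} \frac{1}{-488} \left(-573\right)}{\left(-194\right) \left(-310\right)} = - \frac{289873}{109058} + \frac{\frac{3}{4} \left(- \frac{1}{488}\right) \left(-573\right)}{60140} = - \frac{289873}{109058} + \frac{1719}{1952} \cdot \frac{1}{60140} = - \frac{289873}{109058} + \frac{1719}{117393280} = - \frac{548854109399}{206494779520}$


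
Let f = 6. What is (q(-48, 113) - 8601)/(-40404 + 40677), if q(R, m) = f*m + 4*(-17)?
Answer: -7991/273 ≈ -29.271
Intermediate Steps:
q(R, m) = -68 + 6*m (q(R, m) = 6*m + 4*(-17) = 6*m - 68 = -68 + 6*m)
(q(-48, 113) - 8601)/(-40404 + 40677) = ((-68 + 6*113) - 8601)/(-40404 + 40677) = ((-68 + 678) - 8601)/273 = (610 - 8601)*(1/273) = -7991*1/273 = -7991/273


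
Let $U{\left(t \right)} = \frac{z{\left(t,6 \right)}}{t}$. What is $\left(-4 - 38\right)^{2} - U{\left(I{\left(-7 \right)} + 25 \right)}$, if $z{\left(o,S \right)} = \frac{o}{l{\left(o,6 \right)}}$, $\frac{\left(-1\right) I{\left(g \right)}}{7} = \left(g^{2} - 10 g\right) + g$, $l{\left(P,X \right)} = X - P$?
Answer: $\frac{1349459}{765} \approx 1764.0$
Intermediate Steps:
$I{\left(g \right)} = - 7 g^{2} + 63 g$ ($I{\left(g \right)} = - 7 \left(\left(g^{2} - 10 g\right) + g\right) = - 7 \left(g^{2} - 9 g\right) = - 7 g^{2} + 63 g$)
$z{\left(o,S \right)} = \frac{o}{6 - o}$
$U{\left(t \right)} = - \frac{1}{-6 + t}$ ($U{\left(t \right)} = \frac{\left(-1\right) t \frac{1}{-6 + t}}{t} = - \frac{1}{-6 + t}$)
$\left(-4 - 38\right)^{2} - U{\left(I{\left(-7 \right)} + 25 \right)} = \left(-4 - 38\right)^{2} - - \frac{1}{-6 + \left(7 \left(-7\right) \left(9 - -7\right) + 25\right)} = \left(-42\right)^{2} - - \frac{1}{-6 + \left(7 \left(-7\right) \left(9 + 7\right) + 25\right)} = 1764 - - \frac{1}{-6 + \left(7 \left(-7\right) 16 + 25\right)} = 1764 - - \frac{1}{-6 + \left(-784 + 25\right)} = 1764 - - \frac{1}{-6 - 759} = 1764 - - \frac{1}{-765} = 1764 - \left(-1\right) \left(- \frac{1}{765}\right) = 1764 - \frac{1}{765} = \frac{1349459}{765}$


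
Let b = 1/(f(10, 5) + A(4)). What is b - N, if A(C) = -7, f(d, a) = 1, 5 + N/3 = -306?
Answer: 5597/6 ≈ 932.83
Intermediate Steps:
N = -933 (N = -15 + 3*(-306) = -15 - 918 = -933)
b = -⅙ (b = 1/(1 - 7) = 1/(-6) = -⅙ ≈ -0.16667)
b - N = -⅙ - 1*(-933) = -⅙ + 933 = 5597/6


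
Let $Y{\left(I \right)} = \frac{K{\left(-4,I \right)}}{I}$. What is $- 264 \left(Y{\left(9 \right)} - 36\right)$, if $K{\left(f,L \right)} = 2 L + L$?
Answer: $8712$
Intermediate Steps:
$K{\left(f,L \right)} = 3 L$
$Y{\left(I \right)} = 3$ ($Y{\left(I \right)} = \frac{3 I}{I} = 3$)
$- 264 \left(Y{\left(9 \right)} - 36\right) = - 264 \left(3 - 36\right) = \left(-264\right) \left(-33\right) = 8712$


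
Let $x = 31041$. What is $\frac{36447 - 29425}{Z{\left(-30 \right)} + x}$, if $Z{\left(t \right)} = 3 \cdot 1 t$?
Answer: $\frac{7022}{30951} \approx 0.22687$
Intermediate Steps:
$Z{\left(t \right)} = 3 t$
$\frac{36447 - 29425}{Z{\left(-30 \right)} + x} = \frac{36447 - 29425}{3 \left(-30\right) + 31041} = \frac{7022}{-90 + 31041} = \frac{7022}{30951}$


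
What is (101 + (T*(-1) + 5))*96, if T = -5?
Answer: 10656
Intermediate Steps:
(101 + (T*(-1) + 5))*96 = (101 + (-5*(-1) + 5))*96 = (101 + (5 + 5))*96 = (101 + 10)*96 = 111*96 = 10656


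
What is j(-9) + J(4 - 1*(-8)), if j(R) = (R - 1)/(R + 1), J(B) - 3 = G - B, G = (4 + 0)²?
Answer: 33/4 ≈ 8.2500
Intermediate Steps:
G = 16 (G = 4² = 16)
J(B) = 19 - B (J(B) = 3 + (16 - B) = 19 - B)
j(R) = (-1 + R)/(1 + R)
j(-9) + J(4 - 1*(-8)) = (-1 - 9)/(1 - 9) + (19 - (4 - 1*(-8))) = -10/(-8) + (19 - (4 + 8)) = -⅛*(-10) + (19 - 1*12) = 5/4 + (19 - 12) = 5/4 + 7 = 33/4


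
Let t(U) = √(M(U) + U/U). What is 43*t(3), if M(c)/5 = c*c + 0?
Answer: 43*√46 ≈ 291.64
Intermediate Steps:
M(c) = 5*c² (M(c) = 5*(c*c + 0) = 5*(c² + 0) = 5*c²)
t(U) = √(1 + 5*U²) (t(U) = √(5*U² + U/U) = √(5*U² + 1) = √(1 + 5*U²))
43*t(3) = 43*√(1 + 5*3²) = 43*√(1 + 5*9) = 43*√(1 + 45) = 43*√46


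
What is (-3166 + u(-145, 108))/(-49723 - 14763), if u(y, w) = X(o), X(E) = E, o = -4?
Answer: 1585/32243 ≈ 0.049158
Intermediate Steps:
u(y, w) = -4
(-3166 + u(-145, 108))/(-49723 - 14763) = (-3166 - 4)/(-49723 - 14763) = -3170/(-64486) = -3170*(-1/64486) = 1585/32243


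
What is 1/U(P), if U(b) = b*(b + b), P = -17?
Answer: 1/578 ≈ 0.0017301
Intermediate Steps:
U(b) = 2*b**2 (U(b) = b*(2*b) = 2*b**2)
1/U(P) = 1/(2*(-17)**2) = 1/(2*289) = 1/578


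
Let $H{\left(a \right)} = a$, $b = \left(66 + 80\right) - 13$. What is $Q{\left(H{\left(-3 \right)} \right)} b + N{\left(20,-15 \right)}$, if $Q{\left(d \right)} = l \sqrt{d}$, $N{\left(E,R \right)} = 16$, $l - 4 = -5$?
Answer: $16 - 133 i \sqrt{3} \approx 16.0 - 230.36 i$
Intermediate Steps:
$l = -1$ ($l = 4 - 5 = -1$)
$b = 133$ ($b = 146 - 13 = 133$)
$Q{\left(d \right)} = - \sqrt{d}$
$Q{\left(H{\left(-3 \right)} \right)} b + N{\left(20,-15 \right)} = - \sqrt{-3} \cdot 133 + 16 = - i \sqrt{3} \cdot 133 + 16 = - 133 i \sqrt{3} + 16 = 16 - 133 i \sqrt{3}$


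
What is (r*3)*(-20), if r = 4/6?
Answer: -40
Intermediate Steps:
r = 2/3 (r = 4*(1/6) = 2/3 ≈ 0.66667)
(r*3)*(-20) = ((2/3)*3)*(-20) = 2*(-20) = -40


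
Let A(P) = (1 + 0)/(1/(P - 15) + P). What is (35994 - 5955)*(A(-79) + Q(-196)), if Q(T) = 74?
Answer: 16506550656/7427 ≈ 2.2225e+6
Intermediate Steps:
A(P) = 1/(P + 1/(-15 + P)) (A(P) = 1/(1/(-15 + P) + P) = 1/(P + 1/(-15 + P)))
(35994 - 5955)*(A(-79) + Q(-196)) = (35994 - 5955)*((-15 - 79)/(1 + (-79)² - 15*(-79)) + 74) = 30039*(-94/(1 + 6241 + 1185) + 74) = 30039*(-94/7427 + 74) = 30039*(549504/7427) = 16506550656/7427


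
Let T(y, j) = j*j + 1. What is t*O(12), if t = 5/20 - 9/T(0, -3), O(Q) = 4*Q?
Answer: -156/5 ≈ -31.200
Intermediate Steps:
T(y, j) = 1 + j² (T(y, j) = j² + 1 = 1 + j²)
t = -13/20 (t = 5/20 - 9/(1 + (-3)²) = 5*(1/20) - 9/(1 + 9) = ¼ - 9/10 = -13/20 ≈ -0.65000)
t*O(12) = -13*12/5 = -13/20*48 = -156/5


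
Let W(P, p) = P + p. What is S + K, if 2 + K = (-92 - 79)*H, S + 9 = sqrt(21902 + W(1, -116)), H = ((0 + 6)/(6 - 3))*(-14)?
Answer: 4777 + sqrt(21787) ≈ 4924.6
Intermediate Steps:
H = -28 (H = (6/3)*(-14) = (6*(1/3))*(-14) = 2*(-14) = -28)
S = -9 + sqrt(21787) (S = -9 + sqrt(21902 + (1 - 116)) = -9 + sqrt(21902 - 115) = -9 + sqrt(21787) ≈ 138.60)
K = 4786 (K = -2 + (-92 - 79)*(-28) = -2 - 171*(-28) = -2 + 4788 = 4786)
S + K = (-9 + sqrt(21787)) + 4786 = 4777 + sqrt(21787)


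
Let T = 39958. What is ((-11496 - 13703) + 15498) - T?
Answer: -49659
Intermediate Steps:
((-11496 - 13703) + 15498) - T = ((-11496 - 13703) + 15498) - 1*39958 = (-25199 + 15498) - 39958 = -9701 - 39958 = -49659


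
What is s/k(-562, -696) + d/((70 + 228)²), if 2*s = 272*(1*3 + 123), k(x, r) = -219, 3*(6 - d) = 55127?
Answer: -1525768301/19448076 ≈ -78.453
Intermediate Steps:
d = -55109/3 (d = 6 - ⅓*55127 = 6 - 55127/3 = -55109/3 ≈ -18370.)
s = 17136 (s = (272*(1*3 + 123))/2 = (272*(3 + 123))/2 = (272*126)/2 = (½)*34272 = 17136)
s/k(-562, -696) + d/((70 + 228)²) = 17136/(-219) - 55109/(3*(70 + 228)²) = 17136*(-1/219) - 55109/(3*(298²)) = -5712/73 - 55109/3/88804 = -5712/73 - 55109/3*1/88804 = -5712/73 - 55109/266412 = -1525768301/19448076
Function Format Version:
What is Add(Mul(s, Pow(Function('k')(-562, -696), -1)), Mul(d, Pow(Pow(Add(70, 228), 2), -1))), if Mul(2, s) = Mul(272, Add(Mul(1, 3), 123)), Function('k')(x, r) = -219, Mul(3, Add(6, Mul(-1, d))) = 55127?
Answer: Rational(-1525768301, 19448076) ≈ -78.453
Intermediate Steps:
d = Rational(-55109, 3) (d = Add(6, Mul(Rational(-1, 3), 55127)) = Add(6, Rational(-55127, 3)) = Rational(-55109, 3) ≈ -18370.)
s = 17136 (s = Mul(Rational(1, 2), Mul(272, Add(Mul(1, 3), 123))) = Mul(Rational(1, 2), Mul(272, Add(3, 123))) = Mul(Rational(1, 2), Mul(272, 126)) = Mul(Rational(1, 2), 34272) = 17136)
Add(Mul(s, Pow(Function('k')(-562, -696), -1)), Mul(d, Pow(Pow(Add(70, 228), 2), -1))) = Add(Mul(17136, Pow(-219, -1)), Mul(Rational(-55109, 3), Pow(Pow(Add(70, 228), 2), -1))) = Add(Mul(17136, Rational(-1, 219)), Mul(Rational(-55109, 3), Pow(Pow(298, 2), -1))) = Add(Rational(-5712, 73), Mul(Rational(-55109, 3), Pow(88804, -1))) = Add(Rational(-5712, 73), Mul(Rational(-55109, 3), Rational(1, 88804))) = Add(Rational(-5712, 73), Rational(-55109, 266412)) = Rational(-1525768301, 19448076)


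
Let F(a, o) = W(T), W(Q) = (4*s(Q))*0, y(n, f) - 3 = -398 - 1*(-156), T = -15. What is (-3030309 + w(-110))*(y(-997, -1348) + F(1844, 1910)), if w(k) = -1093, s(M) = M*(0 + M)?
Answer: 724505078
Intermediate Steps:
y(n, f) = -239 (y(n, f) = 3 + (-398 - 1*(-156)) = 3 + (-398 + 156) = 3 - 242 = -239)
s(M) = M**2 (s(M) = M*M = M**2)
W(Q) = 0 (W(Q) = (4*Q**2)*0 = 0)
F(a, o) = 0
(-3030309 + w(-110))*(y(-997, -1348) + F(1844, 1910)) = (-3030309 - 1093)*(-239 + 0) = -3031402*(-239) = 724505078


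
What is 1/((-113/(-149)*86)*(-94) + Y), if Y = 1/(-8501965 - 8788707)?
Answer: -2576310128/15794890546773 ≈ -0.00016311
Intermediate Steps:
Y = -1/17290672 (Y = 1/(-17290672) = -1/17290672 ≈ -5.7835e-8)
1/((-113/(-149)*86)*(-94) + Y) = 1/((-113/(-149)*86)*(-94) - 1/17290672) = 1/((-113*(-1/149)*86)*(-94) - 1/17290672) = 1/(((113/149)*86)*(-94) - 1/17290672) = 1/((9718/149)*(-94) - 1/17290672) = 1/(-913492/149 - 1/17290672) = 1/(-15794890546773/2576310128) = -2576310128/15794890546773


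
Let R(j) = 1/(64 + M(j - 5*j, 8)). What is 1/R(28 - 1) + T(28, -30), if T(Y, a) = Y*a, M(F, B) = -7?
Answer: -783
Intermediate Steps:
R(j) = 1/57 (R(j) = 1/(64 - 7) = 1/57)
1/R(28 - 1) + T(28, -30) = 1/(1/57) + 28*(-30) = 57 - 840 = -783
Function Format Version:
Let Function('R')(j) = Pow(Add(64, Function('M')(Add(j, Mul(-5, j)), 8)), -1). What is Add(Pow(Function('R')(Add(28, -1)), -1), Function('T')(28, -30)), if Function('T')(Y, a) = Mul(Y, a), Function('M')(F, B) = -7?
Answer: -783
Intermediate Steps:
Function('R')(j) = Rational(1, 57) (Function('R')(j) = Pow(Add(64, -7), -1) = Pow(57, -1) = Rational(1, 57))
Add(Pow(Function('R')(Add(28, -1)), -1), Function('T')(28, -30)) = Add(Pow(Rational(1, 57), -1), Mul(28, -30)) = Add(57, -840) = -783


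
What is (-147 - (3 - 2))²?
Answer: 21904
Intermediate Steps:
(-147 - (3 - 2))² = (-147 - 1*1)² = (-147 - 1)² = (-148)² = 21904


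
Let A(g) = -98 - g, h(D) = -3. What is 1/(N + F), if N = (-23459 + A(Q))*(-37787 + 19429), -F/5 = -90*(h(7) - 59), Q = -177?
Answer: 1/429182140 ≈ 2.3300e-9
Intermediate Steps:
F = -27900 (F = -(-450)*(-3 - 59) = -(-450)*(-62) = -5*5580 = -27900)
N = 429210040 (N = (-23459 + (-98 - 1*(-177)))*(-37787 + 19429) = (-23459 + (-98 + 177))*(-18358) = (-23459 + 79)*(-18358) = -23380*(-18358) = 429210040)
1/(N + F) = 1/(429210040 - 27900) = 1/429182140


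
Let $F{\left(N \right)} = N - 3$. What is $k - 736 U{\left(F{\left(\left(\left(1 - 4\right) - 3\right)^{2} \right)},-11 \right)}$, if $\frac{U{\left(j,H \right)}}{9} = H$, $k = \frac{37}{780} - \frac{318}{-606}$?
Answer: $\frac{5740270997}{78780} \approx 72865.0$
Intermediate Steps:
$F{\left(N \right)} = -3 + N$ ($F{\left(N \right)} = N - 3 = -3 + N$)
$k = \frac{45077}{78780}$ ($k = 37 \cdot \frac{1}{780} - - \frac{53}{101} = \frac{37}{780} + \frac{53}{101} = \frac{45077}{78780} \approx 0.57219$)
$U{\left(j,H \right)} = 9 H$
$k - 736 U{\left(F{\left(\left(\left(1 - 4\right) - 3\right)^{2} \right)},-11 \right)} = \frac{45077}{78780} - 736 \cdot 9 \left(-11\right) = \frac{45077}{78780} - -72864 = \frac{45077}{78780} + 72864 = \frac{5740270997}{78780}$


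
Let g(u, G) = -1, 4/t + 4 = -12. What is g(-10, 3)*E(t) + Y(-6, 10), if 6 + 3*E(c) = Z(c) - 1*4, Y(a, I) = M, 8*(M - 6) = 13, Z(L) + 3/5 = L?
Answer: 1349/120 ≈ 11.242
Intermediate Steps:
t = -¼ (t = 4/(-4 - 12) = 4/(-16) = 4*(-1/16) = -¼ ≈ -0.25000)
Z(L) = -⅗ + L
M = 61/8 (M = 6 + (⅛)*13 = 6 + 13/8 = 61/8 ≈ 7.6250)
Y(a, I) = 61/8
E(c) = -53/15 + c/3 (E(c) = -2 + ((-⅗ + c) - 1*4)/3 = -2 + ((-⅗ + c) - 4)/3 = -2 + (-23/5 + c)/3 = -2 + (-23/15 + c/3) = -53/15 + c/3)
g(-10, 3)*E(t) + Y(-6, 10) = -(-53/15 + (⅓)*(-¼)) + 61/8 = -(-53/15 - 1/12) + 61/8 = -1*(-217/60) + 61/8 = 217/60 + 61/8 = 1349/120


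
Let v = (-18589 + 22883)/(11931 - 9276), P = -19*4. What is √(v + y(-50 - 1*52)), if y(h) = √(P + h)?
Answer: √(1266730 + 783225*I*√178)/885 ≈ 2.7438 + 2.4313*I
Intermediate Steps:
P = -76
v = 4294/2655 ≈ 1.6173
y(h) = √(-76 + h)
√(v + y(-50 - 1*52)) = √(4294/2655 + √(-76 + (-50 - 1*52))) = √(4294/2655 + √(-76 + (-50 - 52))) = √(4294/2655 + √(-76 - 102)) = √(4294/2655 + √(-178)) = √(4294/2655 + I*√178)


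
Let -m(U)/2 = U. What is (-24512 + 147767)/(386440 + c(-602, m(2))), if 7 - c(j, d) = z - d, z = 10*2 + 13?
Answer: 24651/77282 ≈ 0.31897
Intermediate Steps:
m(U) = -2*U
z = 33 (z = 20 + 13 = 33)
c(j, d) = -26 + d (c(j, d) = 7 - (33 - d) = 7 + (-33 + d) = -26 + d)
(-24512 + 147767)/(386440 + c(-602, m(2))) = (-24512 + 147767)/(386440 + (-26 - 2*2)) = 123255/(386440 + (-26 - 4)) = 123255/(386440 - 30) = 123255/386410 = 123255*(1/386410) = 24651/77282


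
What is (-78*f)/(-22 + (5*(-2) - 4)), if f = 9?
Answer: 39/2 ≈ 19.500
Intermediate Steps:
(-78*f)/(-22 + (5*(-2) - 4)) = (-78*9)/(-22 + (5*(-2) - 4)) = -702/(-22 + (-10 - 4)) = -702/(-22 - 14) = -702/(-36) = -702*(-1/36) = 39/2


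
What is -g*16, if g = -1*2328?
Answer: 37248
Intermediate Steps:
g = -2328
-g*16 = -(-2328)*16 = -1*(-37248) = 37248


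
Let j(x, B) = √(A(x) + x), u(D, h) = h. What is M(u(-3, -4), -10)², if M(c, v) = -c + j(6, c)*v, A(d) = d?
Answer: 1216 - 160*√3 ≈ 938.87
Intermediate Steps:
j(x, B) = √2*√x (j(x, B) = √(x + x) = √(2*x) = √2*√x)
M(c, v) = -c + 2*v*√3 (M(c, v) = -c + (√2*√6)*v = -c + (2*√3)*v = -c + 2*v*√3)
M(u(-3, -4), -10)² = (-1*(-4) + 2*(-10)*√3)² = (4 - 20*√3)²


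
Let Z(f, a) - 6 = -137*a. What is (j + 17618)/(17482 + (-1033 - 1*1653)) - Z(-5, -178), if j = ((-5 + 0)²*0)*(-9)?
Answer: -180443207/7398 ≈ -24391.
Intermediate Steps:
Z(f, a) = 6 - 137*a
j = 0 (j = ((-5)²*0)*(-9) = (25*0)*(-9) = 0*(-9) = 0)
(j + 17618)/(17482 + (-1033 - 1*1653)) - Z(-5, -178) = (0 + 17618)/(17482 + (-1033 - 1*1653)) - (6 - 137*(-178)) = 17618/(17482 + (-1033 - 1653)) - (6 + 24386) = 17618/(17482 - 2686) - 1*24392 = 17618/14796 - 24392 = 17618*(1/14796) - 24392 = 8809/7398 - 24392 = -180443207/7398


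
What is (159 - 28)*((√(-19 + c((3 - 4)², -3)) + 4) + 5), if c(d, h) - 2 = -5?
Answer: 1179 + 131*I*√22 ≈ 1179.0 + 614.44*I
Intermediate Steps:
c(d, h) = -3 (c(d, h) = 2 - 5 = -3)
(159 - 28)*((√(-19 + c((3 - 4)², -3)) + 4) + 5) = (159 - 28)*((√(-19 - 3) + 4) + 5) = 131*((√(-22) + 4) + 5) = 131*((I*√22 + 4) + 5) = 131*((4 + I*√22) + 5) = 131*(9 + I*√22) = 1179 + 131*I*√22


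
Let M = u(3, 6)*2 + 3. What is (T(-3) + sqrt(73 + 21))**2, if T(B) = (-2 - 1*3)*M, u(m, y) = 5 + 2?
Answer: (85 - sqrt(94))**2 ≈ 5670.8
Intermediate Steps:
u(m, y) = 7
M = 17 (M = 7*2 + 3 = 14 + 3 = 17)
T(B) = -85 (T(B) = (-2 - 1*3)*17 = (-2 - 3)*17 = -5*17 = -85)
(T(-3) + sqrt(73 + 21))**2 = (-85 + sqrt(73 + 21))**2 = (-85 + sqrt(94))**2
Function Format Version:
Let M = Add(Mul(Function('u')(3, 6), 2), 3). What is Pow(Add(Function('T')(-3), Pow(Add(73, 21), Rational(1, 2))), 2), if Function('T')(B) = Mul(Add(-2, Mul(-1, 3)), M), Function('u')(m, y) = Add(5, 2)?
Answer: Pow(Add(85, Mul(-1, Pow(94, Rational(1, 2)))), 2) ≈ 5670.8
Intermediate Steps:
Function('u')(m, y) = 7
M = 17 (M = Add(Mul(7, 2), 3) = Add(14, 3) = 17)
Function('T')(B) = -85 (Function('T')(B) = Mul(Add(-2, Mul(-1, 3)), 17) = Mul(Add(-2, -3), 17) = Mul(-5, 17) = -85)
Pow(Add(Function('T')(-3), Pow(Add(73, 21), Rational(1, 2))), 2) = Pow(Add(-85, Pow(Add(73, 21), Rational(1, 2))), 2) = Pow(Add(-85, Pow(94, Rational(1, 2))), 2)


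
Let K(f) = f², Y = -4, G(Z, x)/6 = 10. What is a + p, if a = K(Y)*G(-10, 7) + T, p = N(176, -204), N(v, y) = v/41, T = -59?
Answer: 37117/41 ≈ 905.29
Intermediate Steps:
G(Z, x) = 60 (G(Z, x) = 6*10 = 60)
N(v, y) = v/41 (N(v, y) = v*(1/41) = v/41)
p = 176/41 (p = (1/41)*176 = 176/41 ≈ 4.2927)
a = 901 (a = (-4)²*60 - 59 = 16*60 - 59 = 960 - 59 = 901)
a + p = 901 + 176/41 = 37117/41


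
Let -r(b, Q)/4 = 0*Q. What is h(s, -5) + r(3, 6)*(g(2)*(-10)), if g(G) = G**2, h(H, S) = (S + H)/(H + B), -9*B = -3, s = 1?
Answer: -3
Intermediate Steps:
B = 1/3 (B = -1/9*(-3) = 1/3 ≈ 0.33333)
h(H, S) = (H + S)/(1/3 + H) (h(H, S) = (S + H)/(H + 1/3) = (H + S)/(1/3 + H))
r(b, Q) = 0 (r(b, Q) = -0*Q = -4*0 = 0)
h(s, -5) + r(3, 6)*(g(2)*(-10)) = 3*(1 - 5)/(1 + 3*1) + 0*(2**2*(-10)) = 3*(-4)/(1 + 3) + 0*(4*(-10)) = 3*(-4)/4 + 0*(-40) = 3*(1/4)*(-4) + 0 = -3 + 0 = -3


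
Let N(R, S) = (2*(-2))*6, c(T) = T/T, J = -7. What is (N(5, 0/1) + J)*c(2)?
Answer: -31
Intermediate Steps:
c(T) = 1
N(R, S) = -24 (N(R, S) = -4*6 = -24)
(N(5, 0/1) + J)*c(2) = (-24 - 7)*1 = -31*1 = -31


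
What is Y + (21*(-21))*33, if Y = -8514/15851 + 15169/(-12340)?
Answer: -258811982509/17781940 ≈ -14555.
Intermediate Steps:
Y = -31409689/17781940 (Y = -8514*1/15851 + 15169*(-1/12340) = -774/1441 - 15169/12340 = -31409689/17781940 ≈ -1.7664)
Y + (21*(-21))*33 = -31409689/17781940 + (21*(-21))*33 = -31409689/17781940 - 441*33 = -31409689/17781940 - 14553 = -258811982509/17781940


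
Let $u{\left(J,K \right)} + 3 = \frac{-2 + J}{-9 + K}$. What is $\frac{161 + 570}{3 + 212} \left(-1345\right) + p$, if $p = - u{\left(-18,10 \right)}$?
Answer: $-4550$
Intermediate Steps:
$u{\left(J,K \right)} = -3 + \frac{-2 + J}{-9 + K}$
$p = 23$ ($p = - \frac{25 - 18 - 30}{-9 + 10} = - \frac{25 - 18 - 30}{1} = - 1 \left(-23\right) = \left(-1\right) \left(-23\right) = 23$)
$\frac{161 + 570}{3 + 212} \left(-1345\right) + p = \frac{161 + 570}{3 + 212} \left(-1345\right) + 23 = \frac{731}{215} \left(-1345\right) + 23 = 731 \cdot \frac{1}{215} \left(-1345\right) + 23 = \frac{17}{5} \left(-1345\right) + 23 = -4573 + 23 = -4550$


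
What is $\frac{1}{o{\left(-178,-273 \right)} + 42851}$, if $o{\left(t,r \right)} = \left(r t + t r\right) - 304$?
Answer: $\frac{1}{139735} \approx 7.1564 \cdot 10^{-6}$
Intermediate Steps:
$o{\left(t,r \right)} = -304 + 2 r t$ ($o{\left(t,r \right)} = \left(r t + r t\right) - 304 = 2 r t - 304 = -304 + 2 r t$)
$\frac{1}{o{\left(-178,-273 \right)} + 42851} = \frac{1}{\left(-304 + 2 \left(-273\right) \left(-178\right)\right) + 42851} = \frac{1}{\left(-304 + 97188\right) + 42851} = \frac{1}{96884 + 42851} = \frac{1}{139735}$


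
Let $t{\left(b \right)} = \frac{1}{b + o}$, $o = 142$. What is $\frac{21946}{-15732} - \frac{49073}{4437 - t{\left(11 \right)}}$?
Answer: $- \frac{33254194067}{2669956380} \approx -12.455$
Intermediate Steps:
$t{\left(b \right)} = \frac{1}{142 + b}$ ($t{\left(b \right)} = \frac{1}{b + 142} = \frac{1}{142 + b}$)
$\frac{21946}{-15732} - \frac{49073}{4437 - t{\left(11 \right)}} = \frac{21946}{-15732} - \frac{49073}{4437 - \frac{1}{142 + 11}} = 21946 \left(- \frac{1}{15732}\right) - \frac{49073}{4437 - \frac{1}{153}} = - \frac{10973}{7866} - \frac{49073}{4437 - \frac{1}{153}} = - \frac{10973}{7866} - \frac{49073}{\frac{678860}{153}} = - \frac{10973}{7866} - \frac{7508169}{678860} = - \frac{33254194067}{2669956380}$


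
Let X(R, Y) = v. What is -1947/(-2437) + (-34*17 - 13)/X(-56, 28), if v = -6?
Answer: 483983/4874 ≈ 99.299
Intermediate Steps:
X(R, Y) = -6
-1947/(-2437) + (-34*17 - 13)/X(-56, 28) = -1947/(-2437) + (-34*17 - 13)/(-6) = -1947*(-1/2437) + (-578 - 13)*(-1/6) = 1947/2437 - 591*(-1/6) = 1947/2437 + 197/2 = 483983/4874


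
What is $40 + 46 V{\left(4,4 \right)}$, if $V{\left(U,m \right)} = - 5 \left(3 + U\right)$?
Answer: $-1570$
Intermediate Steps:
$V{\left(U,m \right)} = -15 - 5 U$
$40 + 46 V{\left(4,4 \right)} = 40 + 46 \left(-15 - 20\right) = 40 + 46 \left(-35\right) = 40 - 1610 = -1570$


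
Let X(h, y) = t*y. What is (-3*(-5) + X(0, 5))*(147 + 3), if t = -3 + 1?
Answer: 750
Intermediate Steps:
t = -2
X(h, y) = -2*y
(-3*(-5) + X(0, 5))*(147 + 3) = (-3*(-5) - 2*5)*(147 + 3) = (15 - 10)*150 = 5*150 = 750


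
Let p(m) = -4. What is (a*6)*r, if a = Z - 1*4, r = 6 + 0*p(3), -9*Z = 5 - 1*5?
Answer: -144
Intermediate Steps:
Z = 0 (Z = -(5 - 1*5)/9 = -(5 - 5)/9 = -⅑*0 = 0)
r = 6 (r = 6 + 0*(-4) = 6 + 0 = 6)
a = -4 (a = 0 - 1*4 = 0 - 4 = -4)
(a*6)*r = -4*6*6 = -24*6 = -144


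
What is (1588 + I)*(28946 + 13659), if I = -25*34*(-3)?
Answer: 176299490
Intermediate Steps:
I = 2550 (I = -850*(-3) = 2550)
(1588 + I)*(28946 + 13659) = (1588 + 2550)*(28946 + 13659) = 4138*42605 = 176299490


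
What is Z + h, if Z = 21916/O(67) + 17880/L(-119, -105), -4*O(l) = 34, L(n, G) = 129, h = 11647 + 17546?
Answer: 19556627/731 ≈ 26753.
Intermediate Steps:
h = 29193
O(l) = -17/2 (O(l) = -¼*34 = -17/2)
Z = -1783456/731 (Z = 21916/(-17/2) + 17880/129 = 21916*(-2/17) + 17880*(1/129) = -43832/17 + 5960/43 = -1783456/731 ≈ -2439.8)
Z + h = -1783456/731 + 29193 = 19556627/731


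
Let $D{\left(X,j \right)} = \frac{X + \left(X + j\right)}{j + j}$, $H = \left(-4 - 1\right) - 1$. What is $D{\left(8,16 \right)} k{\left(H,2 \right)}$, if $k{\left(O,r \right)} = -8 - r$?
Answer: $-10$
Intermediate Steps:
$H = -6$ ($H = -5 - 1 = -6$)
$D{\left(X,j \right)} = \frac{j + 2 X}{2 j}$
$D{\left(8,16 \right)} k{\left(H,2 \right)} = \frac{8 + \frac{1}{2} \cdot 16}{16} \left(-8 - 2\right) = \frac{8 + 8}{16} \left(-8 - 2\right) = \frac{1}{16} \cdot 16 \left(-10\right) = 1 \left(-10\right) = -10$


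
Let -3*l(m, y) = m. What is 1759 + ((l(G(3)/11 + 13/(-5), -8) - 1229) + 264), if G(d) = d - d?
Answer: 11923/15 ≈ 794.87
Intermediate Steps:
G(d) = 0
l(m, y) = -m/3
1759 + ((l(G(3)/11 + 13/(-5), -8) - 1229) + 264) = 1759 + ((-(0/11 + 13/(-5))/3 - 1229) + 264) = 1759 + ((-(0*(1/11) + 13*(-1/5))/3 - 1229) + 264) = 1759 + ((-(0 - 13/5)/3 - 1229) + 264) = 1759 + ((-1/3*(-13/5) - 1229) + 264) = 1759 + ((13/15 - 1229) + 264) = 1759 + (-18422/15 + 264) = 1759 - 14462/15 = 11923/15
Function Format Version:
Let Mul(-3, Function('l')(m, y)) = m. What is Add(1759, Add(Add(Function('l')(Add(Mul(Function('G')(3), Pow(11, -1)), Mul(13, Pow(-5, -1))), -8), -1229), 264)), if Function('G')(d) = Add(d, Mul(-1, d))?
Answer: Rational(11923, 15) ≈ 794.87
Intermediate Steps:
Function('G')(d) = 0
Function('l')(m, y) = Mul(Rational(-1, 3), m)
Add(1759, Add(Add(Function('l')(Add(Mul(Function('G')(3), Pow(11, -1)), Mul(13, Pow(-5, -1))), -8), -1229), 264)) = Add(1759, Add(Add(Mul(Rational(-1, 3), Add(Mul(0, Pow(11, -1)), Mul(13, Pow(-5, -1)))), -1229), 264)) = Add(1759, Add(Add(Mul(Rational(-1, 3), Add(Mul(0, Rational(1, 11)), Mul(13, Rational(-1, 5)))), -1229), 264)) = Add(1759, Add(Add(Mul(Rational(-1, 3), Add(0, Rational(-13, 5))), -1229), 264)) = Add(1759, Add(Add(Mul(Rational(-1, 3), Rational(-13, 5)), -1229), 264)) = Add(1759, Add(Add(Rational(13, 15), -1229), 264)) = Add(1759, Add(Rational(-18422, 15), 264)) = Add(1759, Rational(-14462, 15)) = Rational(11923, 15)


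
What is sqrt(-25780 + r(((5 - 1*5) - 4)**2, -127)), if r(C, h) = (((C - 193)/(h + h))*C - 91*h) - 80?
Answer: I*sqrt(230513255)/127 ≈ 119.55*I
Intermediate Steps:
r(C, h) = -80 - 91*h + C*(-193 + C)/(2*h) (r(C, h) = (((-193 + C)/((2*h)))*C - 91*h) - 80 = (((-193 + C)*(1/(2*h)))*C - 91*h) - 80 = (((-193 + C)/(2*h))*C - 91*h) - 80 = (C*(-193 + C)/(2*h) - 91*h) - 80 = (-91*h + C*(-193 + C)/(2*h)) - 80 = -80 - 91*h + C*(-193 + C)/(2*h))
sqrt(-25780 + r(((5 - 1*5) - 4)**2, -127)) = sqrt(-25780 + (1/2)*((((5 - 1*5) - 4)**2)**2 - 193*((5 - 1*5) - 4)**2 - 182*(-127)**2 - 160*(-127))/(-127)) = sqrt(-25780 + (1/2)*(-1/127)*((((5 - 5) - 4)**2)**2 - 193*((5 - 5) - 4)**2 - 182*16129 + 20320)) = sqrt(-25780 + (1/2)*(-1/127)*(((0 - 4)**2)**2 - 193*(0 - 4)**2 - 2935478 + 20320)) = sqrt(-25780 + (1/2)*(-1/127)*(((-4)**2)**2 - 193*(-4)**2 - 2935478 + 20320)) = sqrt(-25780 + (1/2)*(-1/127)*(16**2 - 193*16 - 2935478 + 20320)) = sqrt(-25780 + (1/2)*(-1/127)*(256 - 3088 - 2935478 + 20320)) = sqrt(-25780 + (1/2)*(-1/127)*(-2917990)) = sqrt(-25780 + 1458995/127) = sqrt(-1815065/127) = I*sqrt(230513255)/127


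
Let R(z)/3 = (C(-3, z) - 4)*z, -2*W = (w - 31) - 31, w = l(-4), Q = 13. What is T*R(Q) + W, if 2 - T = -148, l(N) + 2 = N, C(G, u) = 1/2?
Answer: -20441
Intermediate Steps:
C(G, u) = 1/2
l(N) = -2 + N
T = 150 (T = 2 - 1*(-148) = 2 + 148 = 150)
w = -6 (w = -2 - 4 = -6)
W = 34 (W = -((-6 - 31) - 31)/2 = -(-37 - 31)/2 = -1/2*(-68) = 34)
R(z) = -21*z/2 (R(z) = 3*((1/2 - 4)*z) = 3*(-7*z/2) = -21*z/2)
T*R(Q) + W = 150*(-21/2*13) + 34 = 150*(-273/2) + 34 = -20475 + 34 = -20441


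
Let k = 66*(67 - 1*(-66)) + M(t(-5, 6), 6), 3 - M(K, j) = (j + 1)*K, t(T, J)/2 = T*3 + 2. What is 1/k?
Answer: 1/8963 ≈ 0.00011157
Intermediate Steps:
t(T, J) = 4 + 6*T (t(T, J) = 2*(T*3 + 2) = 2*(3*T + 2) = 2*(2 + 3*T) = 4 + 6*T)
M(K, j) = 3 - K*(1 + j) (M(K, j) = 3 - (j + 1)*K = 3 - (1 + j)*K = 3 - K*(1 + j))
k = 8963 (k = 66*(67 - 1*(-66)) + (3 - (4 + 6*(-5)) - 1*(4 + 6*(-5))*6) = 66*(67 + 66) + (3 - (4 - 30) - 1*(4 - 30)*6) = 66*133 + (3 - 1*(-26) - 1*(-26)*6) = 8778 + (3 + 26 + 156) = 8778 + 185 = 8963)
1/k = 1/8963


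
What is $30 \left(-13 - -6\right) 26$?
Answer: $-5460$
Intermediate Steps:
$30 \left(-13 - -6\right) 26 = 30 \left(-13 + 6\right) 26 = 30 \left(-7\right) 26 = \left(-210\right) 26 = -5460$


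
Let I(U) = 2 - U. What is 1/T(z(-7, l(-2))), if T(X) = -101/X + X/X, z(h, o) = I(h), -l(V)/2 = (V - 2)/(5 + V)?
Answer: -9/92 ≈ -0.097826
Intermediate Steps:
l(V) = -2*(-2 + V)/(5 + V) (l(V) = -2*(V - 2)/(5 + V) = -2*(-2 + V)/(5 + V))
z(h, o) = 2 - h
T(X) = 1 - 101/X (T(X) = -101/X + 1 = 1 - 101/X)
1/T(z(-7, l(-2))) = 1/((-101 + (2 - 1*(-7)))/(2 - 1*(-7))) = 1/((-101 + (2 + 7))/(2 + 7)) = 1/((-101 + 9)/9) = 1/((⅑)*(-92)) = 1/(-92/9) = -9/92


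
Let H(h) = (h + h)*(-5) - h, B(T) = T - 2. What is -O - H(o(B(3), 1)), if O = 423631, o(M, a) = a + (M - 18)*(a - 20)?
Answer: -420067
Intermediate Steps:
B(T) = -2 + T
o(M, a) = a + (-20 + a)*(-18 + M) (o(M, a) = a + (-18 + M)*(-20 + a) = a + (-20 + a)*(-18 + M))
H(h) = -11*h (H(h) = (2*h)*(-5) - h = -10*h - h = -11*h)
-O - H(o(B(3), 1)) = -1*423631 - (-11)*(360 - 20*(-2 + 3) - 17*1 + (-2 + 3)*1) = -423631 - (-11)*(360 - 20*1 - 17 + 1*1) = -423631 - (-11)*(360 - 20 - 17 + 1) = -423631 - (-11)*324 = -423631 - 1*(-3564) = -423631 + 3564 = -420067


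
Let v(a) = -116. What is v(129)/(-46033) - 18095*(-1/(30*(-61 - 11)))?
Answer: -166543315/19886256 ≈ -8.3748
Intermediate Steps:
v(129)/(-46033) - 18095*(-1/(30*(-61 - 11))) = -116/(-46033) - 18095*(-1/(30*(-61 - 11))) = -116*(-1/46033) - 18095/((-72*(-30))) = 116/46033 - 18095/2160 = 116/46033 - 18095*1/2160 = 116/46033 - 3619/432 = -166543315/19886256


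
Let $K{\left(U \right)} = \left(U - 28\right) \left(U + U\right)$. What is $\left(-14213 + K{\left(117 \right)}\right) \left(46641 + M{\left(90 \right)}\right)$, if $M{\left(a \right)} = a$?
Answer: $309032103$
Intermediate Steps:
$K{\left(U \right)} = 2 U \left(-28 + U\right)$ ($K{\left(U \right)} = \left(-28 + U\right) 2 U = 2 U \left(-28 + U\right)$)
$\left(-14213 + K{\left(117 \right)}\right) \left(46641 + M{\left(90 \right)}\right) = \left(-14213 + 2 \cdot 117 \left(-28 + 117\right)\right) \left(46641 + 90\right) = \left(-14213 + 2 \cdot 117 \cdot 89\right) 46731 = \left(-14213 + 20826\right) 46731 = 6613 \cdot 46731 = 309032103$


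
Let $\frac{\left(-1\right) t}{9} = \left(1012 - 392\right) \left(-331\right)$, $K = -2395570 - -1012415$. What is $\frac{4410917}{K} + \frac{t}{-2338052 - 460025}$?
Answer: $- \frac{14896745028509}{3870174192935} \approx -3.8491$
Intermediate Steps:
$K = -1383155$ ($K = -2395570 + 1012415 = -1383155$)
$t = 1846980$ ($t = - 9 \left(1012 - 392\right) \left(-331\right) = - 9 \cdot 620 \left(-331\right) = \left(-9\right) \left(-205220\right) = 1846980$)
$\frac{4410917}{K} + \frac{t}{-2338052 - 460025} = \frac{4410917}{-1383155} + \frac{1846980}{-2338052 - 460025} = 4410917 \left(- \frac{1}{1383155}\right) + \frac{1846980}{-2798077} = - \frac{4410917}{1383155} + 1846980 \left(- \frac{1}{2798077}\right) = - \frac{4410917}{1383155} - \frac{1846980}{2798077} = - \frac{14896745028509}{3870174192935}$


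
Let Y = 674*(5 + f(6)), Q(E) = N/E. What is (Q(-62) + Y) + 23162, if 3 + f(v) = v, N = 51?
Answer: 1770297/62 ≈ 28553.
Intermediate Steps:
f(v) = -3 + v
Q(E) = 51/E
Y = 5392 (Y = 674*(5 + (-3 + 6)) = 674*(5 + 3) = 674*8 = 5392)
(Q(-62) + Y) + 23162 = (51/(-62) + 5392) + 23162 = (51*(-1/62) + 5392) + 23162 = (-51/62 + 5392) + 23162 = 334253/62 + 23162 = 1770297/62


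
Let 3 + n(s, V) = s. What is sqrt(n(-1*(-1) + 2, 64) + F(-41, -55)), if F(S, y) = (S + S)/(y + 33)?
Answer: sqrt(451)/11 ≈ 1.9306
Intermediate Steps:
n(s, V) = -3 + s
F(S, y) = 2*S/(33 + y) (F(S, y) = (2*S)/(33 + y) = 2*S/(33 + y))
sqrt(n(-1*(-1) + 2, 64) + F(-41, -55)) = sqrt((-3 + (-1*(-1) + 2)) + 2*(-41)/(33 - 55)) = sqrt((-3 + (1 + 2)) + 2*(-41)/(-22)) = sqrt((-3 + 3) + 2*(-41)*(-1/22)) = sqrt(0 + 41/11) = sqrt(41/11) = sqrt(451)/11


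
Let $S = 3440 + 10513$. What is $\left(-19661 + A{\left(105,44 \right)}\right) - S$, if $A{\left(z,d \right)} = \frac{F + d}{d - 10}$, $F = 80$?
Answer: $- \frac{571376}{17} \approx -33610.0$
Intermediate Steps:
$A{\left(z,d \right)} = \frac{80 + d}{-10 + d}$ ($A{\left(z,d \right)} = \frac{80 + d}{d - 10} = \frac{80 + d}{-10 + d}$)
$S = 13953$
$\left(-19661 + A{\left(105,44 \right)}\right) - S = \left(-19661 + \frac{80 + 44}{-10 + 44}\right) - 13953 = \left(-19661 + \frac{1}{34} \cdot 124\right) - 13953 = \left(-19661 + \frac{62}{17}\right) - 13953 = - \frac{334175}{17} - 13953 = - \frac{571376}{17}$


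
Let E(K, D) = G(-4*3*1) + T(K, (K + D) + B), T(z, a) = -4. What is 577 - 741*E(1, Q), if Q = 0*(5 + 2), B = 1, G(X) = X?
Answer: 12433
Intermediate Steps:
Q = 0 (Q = 0*7 = 0)
E(K, D) = -16 (E(K, D) = -4*3*1 - 4 = -12*1 - 4 = -12 - 4 = -16)
577 - 741*E(1, Q) = 577 - 741*(-16) = 577 + 11856 = 12433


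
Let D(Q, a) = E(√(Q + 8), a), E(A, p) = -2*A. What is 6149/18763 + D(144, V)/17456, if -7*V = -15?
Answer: 6149/18763 - √38/4364 ≈ 0.32631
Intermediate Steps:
V = 15/7 (V = -⅐*(-15) = 15/7 ≈ 2.1429)
D(Q, a) = -2*√(8 + Q) (D(Q, a) = -2*√(Q + 8) = -2*√(8 + Q))
6149/18763 + D(144, V)/17456 = 6149/18763 - 2*√(8 + 144)/17456 = 6149*(1/18763) - 4*√38*(1/17456) = 6149/18763 - 4*√38*(1/17456) = 6149/18763 - √38/4364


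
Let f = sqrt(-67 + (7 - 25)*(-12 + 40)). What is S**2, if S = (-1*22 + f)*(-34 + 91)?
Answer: 3249*(22 - I*sqrt(571))**2 ≈ -2.8266e+5 - 3.416e+6*I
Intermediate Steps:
f = I*sqrt(571) (f = sqrt(-67 - 18*28) = sqrt(-67 - 504) = sqrt(-571) = I*sqrt(571) ≈ 23.896*I)
S = -1254 + 57*I*sqrt(571) (S = (-1*22 + I*sqrt(571))*(-34 + 91) = (-22 + I*sqrt(571))*57 = -1254 + 57*I*sqrt(571) ≈ -1254.0 + 1362.0*I)
S**2 = (-1254 + 57*I*sqrt(571))**2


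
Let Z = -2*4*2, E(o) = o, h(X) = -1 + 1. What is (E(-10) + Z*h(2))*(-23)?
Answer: 230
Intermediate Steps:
h(X) = 0
Z = -16 (Z = -8*2 = -16)
(E(-10) + Z*h(2))*(-23) = (-10 - 16*0)*(-23) = (-10 + 0)*(-23) = -10*(-23) = 230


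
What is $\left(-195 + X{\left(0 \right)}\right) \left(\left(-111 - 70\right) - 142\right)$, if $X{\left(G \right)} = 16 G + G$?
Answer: $62985$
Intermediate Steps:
$X{\left(G \right)} = 17 G$
$\left(-195 + X{\left(0 \right)}\right) \left(\left(-111 - 70\right) - 142\right) = \left(-195 + 17 \cdot 0\right) \left(\left(-111 - 70\right) - 142\right) = \left(-195 + 0\right) \left(-181 - 142\right) = \left(-195\right) \left(-323\right) = 62985$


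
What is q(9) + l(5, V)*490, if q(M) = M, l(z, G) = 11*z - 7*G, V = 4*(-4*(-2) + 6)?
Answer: -165121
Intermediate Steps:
V = 56 (V = 4*(8 + 6) = 4*14 = 56)
l(z, G) = -7*G + 11*z
q(9) + l(5, V)*490 = 9 + (-7*56 + 11*5)*490 = 9 + (-392 + 55)*490 = 9 - 337*490 = 9 - 165130 = -165121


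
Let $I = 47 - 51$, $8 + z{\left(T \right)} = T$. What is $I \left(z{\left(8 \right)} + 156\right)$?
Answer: $-624$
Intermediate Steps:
$z{\left(T \right)} = -8 + T$
$I = -4$
$I \left(z{\left(8 \right)} + 156\right) = - 4 \left(\left(-8 + 8\right) + 156\right) = - 4 \left(0 + 156\right) = \left(-4\right) 156 = -624$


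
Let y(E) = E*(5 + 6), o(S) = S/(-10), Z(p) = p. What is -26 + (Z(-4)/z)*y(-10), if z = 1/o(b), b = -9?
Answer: 370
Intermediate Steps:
o(S) = -S/10 (o(S) = S*(-1/10) = -S/10)
z = 10/9 (z = 1/(-1/10*(-9)) = 1/(9/10) = 10/9 ≈ 1.1111)
y(E) = 11*E (y(E) = E*11 = 11*E)
-26 + (Z(-4)/z)*y(-10) = -26 + (-4/10/9)*(11*(-10)) = -26 - 4*9/10*(-110) = -26 - 18/5*(-110) = -26 + 396 = 370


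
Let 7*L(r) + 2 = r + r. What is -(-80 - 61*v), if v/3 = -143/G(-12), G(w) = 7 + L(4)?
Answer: -16253/5 ≈ -3250.6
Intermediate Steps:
L(r) = -2/7 + 2*r/7 (L(r) = -2/7 + (r + r)/7 = -2/7 + (2*r)/7 = -2/7 + 2*r/7)
G(w) = 55/7 (G(w) = 7 + (-2/7 + (2/7)*4) = 7 + (-2/7 + 8/7) = 7 + 6/7 = 55/7)
v = -273/5 (v = 3*(-143/55/7) = 3*(-143*7/55) = 3*(-91/5) = -273/5 ≈ -54.600)
-(-80 - 61*v) = -(-80 - 61*(-273/5)) = -(-80 + 16653/5) = -1*16253/5 = -16253/5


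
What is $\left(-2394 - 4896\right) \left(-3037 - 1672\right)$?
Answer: $34328610$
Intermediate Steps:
$\left(-2394 - 4896\right) \left(-3037 - 1672\right) = \left(-7290\right) \left(-4709\right) = 34328610$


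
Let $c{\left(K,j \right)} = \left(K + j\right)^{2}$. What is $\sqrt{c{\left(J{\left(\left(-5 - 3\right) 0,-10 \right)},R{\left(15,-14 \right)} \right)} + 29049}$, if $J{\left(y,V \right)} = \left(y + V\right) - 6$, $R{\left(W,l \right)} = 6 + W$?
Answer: $\sqrt{29074} \approx 170.51$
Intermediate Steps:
$J{\left(y,V \right)} = -6 + V + y$ ($J{\left(y,V \right)} = \left(V + y\right) - 6 = -6 + V + y$)
$\sqrt{c{\left(J{\left(\left(-5 - 3\right) 0,-10 \right)},R{\left(15,-14 \right)} \right)} + 29049} = \sqrt{\left(\left(-6 - 10 + \left(-5 - 3\right) 0\right) + \left(6 + 15\right)\right)^{2} + 29049} = \sqrt{\left(\left(-6 - 10 - 0\right) + 21\right)^{2} + 29049} = \sqrt{\left(\left(-6 - 10 + 0\right) + 21\right)^{2} + 29049} = \sqrt{\left(-16 + 21\right)^{2} + 29049} = \sqrt{5^{2} + 29049} = \sqrt{25 + 29049} = \sqrt{29074}$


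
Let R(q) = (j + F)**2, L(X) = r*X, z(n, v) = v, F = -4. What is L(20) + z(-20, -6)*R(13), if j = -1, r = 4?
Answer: -70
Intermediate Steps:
L(X) = 4*X
R(q) = 25 (R(q) = (-1 - 4)**2 = (-5)**2 = 25)
L(20) + z(-20, -6)*R(13) = 4*20 - 6*25 = 80 - 150 = -70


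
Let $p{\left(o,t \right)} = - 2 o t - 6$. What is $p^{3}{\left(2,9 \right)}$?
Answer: $-74088$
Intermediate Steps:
$p{\left(o,t \right)} = -6 - 2 o t$ ($p{\left(o,t \right)} = - 2 o t - 6 = -6 - 2 o t$)
$p^{3}{\left(2,9 \right)} = \left(-6 - 4 \cdot 9\right)^{3} = \left(-6 - 36\right)^{3} = \left(-42\right)^{3} = -74088$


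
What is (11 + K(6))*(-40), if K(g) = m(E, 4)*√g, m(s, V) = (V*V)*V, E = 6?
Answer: -440 - 2560*√6 ≈ -6710.7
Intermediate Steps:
m(s, V) = V³ (m(s, V) = V²*V = V³)
K(g) = 64*√g (K(g) = 4³*√g = 64*√g)
(11 + K(6))*(-40) = (11 + 64*√6)*(-40) = -440 - 2560*√6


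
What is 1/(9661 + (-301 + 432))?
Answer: 1/9792 ≈ 0.00010212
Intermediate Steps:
1/(9661 + (-301 + 432)) = 1/(9661 + 131) = 1/9792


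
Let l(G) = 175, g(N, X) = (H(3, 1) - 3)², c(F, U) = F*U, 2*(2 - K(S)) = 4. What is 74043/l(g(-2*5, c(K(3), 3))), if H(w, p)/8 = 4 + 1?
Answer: 74043/175 ≈ 423.10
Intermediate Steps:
H(w, p) = 40 (H(w, p) = 8*(4 + 1) = 8*5 = 40)
K(S) = 0 (K(S) = 2 - ½*4 = 2 - 2 = 0)
g(N, X) = 1369 (g(N, X) = (40 - 3)² = 37² = 1369)
74043/l(g(-2*5, c(K(3), 3))) = 74043/175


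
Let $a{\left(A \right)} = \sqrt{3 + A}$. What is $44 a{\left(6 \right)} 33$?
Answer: $4356$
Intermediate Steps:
$44 a{\left(6 \right)} 33 = 44 \sqrt{3 + 6} \cdot 33 = 44 \sqrt{9} \cdot 33 = 44 \cdot 3 \cdot 33 = 132 \cdot 33 = 4356$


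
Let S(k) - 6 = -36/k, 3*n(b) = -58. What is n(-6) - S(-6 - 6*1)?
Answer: -85/3 ≈ -28.333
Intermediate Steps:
n(b) = -58/3 (n(b) = (⅓)*(-58) = -58/3)
S(k) = 6 - 36/k
n(-6) - S(-6 - 6*1) = -58/3 - (6 - 36/(-6 - 6*1)) = -58/3 - (6 - 36/(-6 - 6)) = -58/3 - (6 - 36/(-12)) = -58/3 - (6 - 36*(-1/12)) = -58/3 - (6 + 3) = -58/3 - 1*9 = -58/3 - 9 = -85/3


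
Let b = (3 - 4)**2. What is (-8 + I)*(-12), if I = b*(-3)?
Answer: 132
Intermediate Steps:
b = 1 (b = (-1)**2 = 1)
I = -3 (I = 1*(-3) = -3)
(-8 + I)*(-12) = (-8 - 3)*(-12) = -11*(-12) = 132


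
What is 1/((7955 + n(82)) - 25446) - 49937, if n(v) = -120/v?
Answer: -35814367008/717191 ≈ -49937.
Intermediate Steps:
1/((7955 + n(82)) - 25446) - 49937 = 1/((7955 - 120/82) - 25446) - 49937 = 1/((7955 - 120*1/82) - 25446) - 49937 = 1/((7955 - 60/41) - 25446) - 49937 = 1/(326095/41 - 25446) - 49937 = 1/(-717191/41) - 49937 = -41/717191 - 49937 = -35814367008/717191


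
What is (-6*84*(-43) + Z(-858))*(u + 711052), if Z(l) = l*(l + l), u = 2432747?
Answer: 4696835706000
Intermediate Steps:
Z(l) = 2*l² (Z(l) = l*(2*l) = 2*l²)
(-6*84*(-43) + Z(-858))*(u + 711052) = (-6*84*(-43) + 2*(-858)²)*(2432747 + 711052) = (-504*(-43) + 2*736164)*3143799 = (21672 + 1472328)*3143799 = 1494000*3143799 = 4696835706000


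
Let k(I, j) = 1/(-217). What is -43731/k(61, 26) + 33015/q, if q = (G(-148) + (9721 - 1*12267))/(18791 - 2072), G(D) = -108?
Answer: 24633492273/2654 ≈ 9.2816e+6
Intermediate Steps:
k(I, j) = -1/217
q = -2654/16719 (q = (-108 + (9721 - 1*12267))/(18791 - 2072) = (-108 + (9721 - 12267))/16719 = (-108 - 2546)*(1/16719) = -2654*1/16719 = -2654/16719 ≈ -0.15874)
-43731/k(61, 26) + 33015/q = -43731/(-1/217) + 33015/(-2654/16719) = -43731*(-217) + 33015*(-16719/2654) = 9489627 - 551977785/2654 = 24633492273/2654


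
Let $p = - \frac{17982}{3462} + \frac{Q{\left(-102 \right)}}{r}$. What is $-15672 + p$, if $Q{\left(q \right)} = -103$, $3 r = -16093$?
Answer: $- \frac{145572931620}{9285661} \approx -15677.0$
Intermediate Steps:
$r = - \frac{16093}{3}$ ($r = \frac{1}{3} \left(-16093\right) = - \frac{16093}{3} \approx -5364.3$)
$p = - \frac{48052428}{9285661}$ ($p = - \frac{17982}{3462} - \frac{103}{- \frac{16093}{3}} = \left(-17982\right) \frac{1}{3462} - - \frac{309}{16093} = - \frac{2997}{577} + \frac{309}{16093} = - \frac{48052428}{9285661} \approx -5.1749$)
$-15672 + p = -15672 - \frac{48052428}{9285661} = - \frac{145572931620}{9285661}$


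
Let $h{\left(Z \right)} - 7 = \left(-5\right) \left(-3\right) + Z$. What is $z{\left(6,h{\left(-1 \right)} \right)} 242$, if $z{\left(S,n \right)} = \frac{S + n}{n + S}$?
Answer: $242$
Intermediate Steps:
$h{\left(Z \right)} = 22 + Z$ ($h{\left(Z \right)} = 7 + \left(\left(-5\right) \left(-3\right) + Z\right) = 7 + \left(15 + Z\right) = 22 + Z$)
$z{\left(S,n \right)} = 1$ ($z{\left(S,n \right)} = \frac{S + n}{S + n} = 1$)
$z{\left(6,h{\left(-1 \right)} \right)} 242 = 1 \cdot 242 = 242$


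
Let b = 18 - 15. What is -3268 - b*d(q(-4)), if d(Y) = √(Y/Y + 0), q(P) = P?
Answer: -3271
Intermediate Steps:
d(Y) = 1 (d(Y) = √(1 + 0) = √1 = 1)
b = 3
-3268 - b*d(q(-4)) = -3268 - 3 = -3271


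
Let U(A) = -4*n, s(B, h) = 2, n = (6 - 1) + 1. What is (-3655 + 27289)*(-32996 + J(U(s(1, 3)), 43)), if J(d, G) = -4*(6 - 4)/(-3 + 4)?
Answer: -780016536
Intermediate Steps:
n = 6 (n = 5 + 1 = 6)
U(A) = -24 (U(A) = -4*6 = -24)
J(d, G) = -8 (J(d, G) = -8/1 = -8)
(-3655 + 27289)*(-32996 + J(U(s(1, 3)), 43)) = (-3655 + 27289)*(-32996 - 8) = 23634*(-33004) = -780016536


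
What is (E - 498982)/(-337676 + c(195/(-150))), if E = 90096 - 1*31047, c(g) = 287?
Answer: 33841/25953 ≈ 1.3039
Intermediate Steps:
E = 59049 (E = 90096 - 31047 = 59049)
(E - 498982)/(-337676 + c(195/(-150))) = (59049 - 498982)/(-337676 + 287) = -439933/(-337389) = -439933*(-1/337389) = 33841/25953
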